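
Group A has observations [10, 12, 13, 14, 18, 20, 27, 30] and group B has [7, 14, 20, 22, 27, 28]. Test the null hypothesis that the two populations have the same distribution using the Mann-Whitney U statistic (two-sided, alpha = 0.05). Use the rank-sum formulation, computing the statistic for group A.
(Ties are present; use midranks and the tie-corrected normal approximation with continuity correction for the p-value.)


Step 1: Combine and sort all 14 observations; assign midranks.
sorted (value, group): (7,Y), (10,X), (12,X), (13,X), (14,X), (14,Y), (18,X), (20,X), (20,Y), (22,Y), (27,X), (27,Y), (28,Y), (30,X)
ranks: 7->1, 10->2, 12->3, 13->4, 14->5.5, 14->5.5, 18->7, 20->8.5, 20->8.5, 22->10, 27->11.5, 27->11.5, 28->13, 30->14
Step 2: Rank sum for X: R1 = 2 + 3 + 4 + 5.5 + 7 + 8.5 + 11.5 + 14 = 55.5.
Step 3: U_X = R1 - n1(n1+1)/2 = 55.5 - 8*9/2 = 55.5 - 36 = 19.5.
       U_Y = n1*n2 - U_X = 48 - 19.5 = 28.5.
Step 4: Ties are present, so use the tie-corrected normal approximation (with continuity correction) for the p-value.
Step 5: p-value = 0.604382; compare to alpha = 0.05. fail to reject H0.

U_X = 19.5, p = 0.604382, fail to reject H0 at alpha = 0.05.


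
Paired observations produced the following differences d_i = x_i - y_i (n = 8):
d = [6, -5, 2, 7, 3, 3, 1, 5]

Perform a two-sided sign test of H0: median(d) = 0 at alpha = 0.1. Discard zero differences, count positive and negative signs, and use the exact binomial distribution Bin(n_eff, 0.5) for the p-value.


Step 1: Discard zero differences. Original n = 8; n_eff = number of nonzero differences = 8.
Nonzero differences (with sign): +6, -5, +2, +7, +3, +3, +1, +5
Step 2: Count signs: positive = 7, negative = 1.
Step 3: Under H0: P(positive) = 0.5, so the number of positives S ~ Bin(8, 0.5).
Step 4: Two-sided exact p-value = sum of Bin(8,0.5) probabilities at or below the observed probability = 0.070312.
Step 5: alpha = 0.1. reject H0.

n_eff = 8, pos = 7, neg = 1, p = 0.070312, reject H0.


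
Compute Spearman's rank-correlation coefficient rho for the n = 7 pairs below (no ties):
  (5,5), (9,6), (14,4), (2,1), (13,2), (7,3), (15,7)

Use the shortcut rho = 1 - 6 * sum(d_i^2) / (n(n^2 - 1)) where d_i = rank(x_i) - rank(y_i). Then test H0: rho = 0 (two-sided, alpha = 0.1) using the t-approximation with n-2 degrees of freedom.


Step 1: Rank x and y separately (midranks; no ties here).
rank(x): 5->2, 9->4, 14->6, 2->1, 13->5, 7->3, 15->7
rank(y): 5->5, 6->6, 4->4, 1->1, 2->2, 3->3, 7->7
Step 2: d_i = R_x(i) - R_y(i); compute d_i^2.
  (2-5)^2=9, (4-6)^2=4, (6-4)^2=4, (1-1)^2=0, (5-2)^2=9, (3-3)^2=0, (7-7)^2=0
sum(d^2) = 26.
Step 3: rho = 1 - 6*26 / (7*(7^2 - 1)) = 1 - 156/336 = 0.535714.
Step 4: Under H0, t = rho * sqrt((n-2)/(1-rho^2)) = 1.4186 ~ t(5).
Step 5: Two-sided p-value from the t-distribution with 5 df = 0.215217.
Step 6: alpha = 0.1. fail to reject H0.

rho = 0.5357, p = 0.215217, fail to reject H0 at alpha = 0.1.


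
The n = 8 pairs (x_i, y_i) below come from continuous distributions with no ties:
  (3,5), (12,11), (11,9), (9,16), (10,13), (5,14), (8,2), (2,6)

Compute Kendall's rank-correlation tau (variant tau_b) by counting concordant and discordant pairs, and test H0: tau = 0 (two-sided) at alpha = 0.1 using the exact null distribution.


Step 1: Enumerate the 28 unordered pairs (i,j) with i<j and classify each by sign(x_j-x_i) * sign(y_j-y_i).
  (1,2):dx=+9,dy=+6->C; (1,3):dx=+8,dy=+4->C; (1,4):dx=+6,dy=+11->C; (1,5):dx=+7,dy=+8->C
  (1,6):dx=+2,dy=+9->C; (1,7):dx=+5,dy=-3->D; (1,8):dx=-1,dy=+1->D; (2,3):dx=-1,dy=-2->C
  (2,4):dx=-3,dy=+5->D; (2,5):dx=-2,dy=+2->D; (2,6):dx=-7,dy=+3->D; (2,7):dx=-4,dy=-9->C
  (2,8):dx=-10,dy=-5->C; (3,4):dx=-2,dy=+7->D; (3,5):dx=-1,dy=+4->D; (3,6):dx=-6,dy=+5->D
  (3,7):dx=-3,dy=-7->C; (3,8):dx=-9,dy=-3->C; (4,5):dx=+1,dy=-3->D; (4,6):dx=-4,dy=-2->C
  (4,7):dx=-1,dy=-14->C; (4,8):dx=-7,dy=-10->C; (5,6):dx=-5,dy=+1->D; (5,7):dx=-2,dy=-11->C
  (5,8):dx=-8,dy=-7->C; (6,7):dx=+3,dy=-12->D; (6,8):dx=-3,dy=-8->C; (7,8):dx=-6,dy=+4->D
Step 2: C = 16, D = 12, total pairs = 28.
Step 3: tau = (C - D)/(n(n-1)/2) = (16 - 12)/28 = 0.142857.
Step 4: Exact two-sided p-value (enumerate n! = 40320 permutations of y under H0): p = 0.719544.
Step 5: alpha = 0.1. fail to reject H0.

tau_b = 0.1429 (C=16, D=12), p = 0.719544, fail to reject H0.


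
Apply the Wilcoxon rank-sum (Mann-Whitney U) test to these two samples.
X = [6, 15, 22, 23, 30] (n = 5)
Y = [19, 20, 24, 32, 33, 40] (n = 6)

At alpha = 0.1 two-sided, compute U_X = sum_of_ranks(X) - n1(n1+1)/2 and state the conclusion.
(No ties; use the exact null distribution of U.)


Step 1: Combine and sort all 11 observations; assign midranks.
sorted (value, group): (6,X), (15,X), (19,Y), (20,Y), (22,X), (23,X), (24,Y), (30,X), (32,Y), (33,Y), (40,Y)
ranks: 6->1, 15->2, 19->3, 20->4, 22->5, 23->6, 24->7, 30->8, 32->9, 33->10, 40->11
Step 2: Rank sum for X: R1 = 1 + 2 + 5 + 6 + 8 = 22.
Step 3: U_X = R1 - n1(n1+1)/2 = 22 - 5*6/2 = 22 - 15 = 7.
       U_Y = n1*n2 - U_X = 30 - 7 = 23.
Step 4: No ties, so the exact null distribution of U (based on enumerating the C(11,5) = 462 equally likely rank assignments) gives the two-sided p-value.
Step 5: p-value = 0.177489; compare to alpha = 0.1. fail to reject H0.

U_X = 7, p = 0.177489, fail to reject H0 at alpha = 0.1.


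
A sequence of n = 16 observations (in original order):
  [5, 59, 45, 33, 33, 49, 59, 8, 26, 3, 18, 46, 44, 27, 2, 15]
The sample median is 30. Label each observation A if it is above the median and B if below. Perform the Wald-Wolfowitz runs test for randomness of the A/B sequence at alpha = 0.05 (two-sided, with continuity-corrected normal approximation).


Step 1: Compute median = 30; label A = above, B = below.
Labels in order: BAAAAAABBBBAABBB  (n_A = 8, n_B = 8)
Step 2: Count runs R = 5.
Step 3: Under H0 (random ordering), E[R] = 2*n_A*n_B/(n_A+n_B) + 1 = 2*8*8/16 + 1 = 9.0000.
        Var[R] = 2*n_A*n_B*(2*n_A*n_B - n_A - n_B) / ((n_A+n_B)^2 * (n_A+n_B-1)) = 14336/3840 = 3.7333.
        SD[R] = 1.9322.
Step 4: Continuity-corrected z = (R + 0.5 - E[R]) / SD[R] = (5 + 0.5 - 9.0000) / 1.9322 = -1.8114.
Step 5: Two-sided p-value via normal approximation = 2*(1 - Phi(|z|)) = 0.070076.
Step 6: alpha = 0.05. fail to reject H0.

R = 5, z = -1.8114, p = 0.070076, fail to reject H0.


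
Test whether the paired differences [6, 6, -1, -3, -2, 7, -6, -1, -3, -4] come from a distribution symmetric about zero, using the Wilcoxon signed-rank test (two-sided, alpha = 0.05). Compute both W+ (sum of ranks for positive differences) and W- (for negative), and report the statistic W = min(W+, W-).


Step 1: Drop any zero differences (none here) and take |d_i|.
|d| = [6, 6, 1, 3, 2, 7, 6, 1, 3, 4]
Step 2: Midrank |d_i| (ties get averaged ranks).
ranks: |6|->8, |6|->8, |1|->1.5, |3|->4.5, |2|->3, |7|->10, |6|->8, |1|->1.5, |3|->4.5, |4|->6
Step 3: Attach original signs; sum ranks with positive sign and with negative sign.
W+ = 8 + 8 + 10 = 26
W- = 1.5 + 4.5 + 3 + 8 + 1.5 + 4.5 + 6 = 29
(Check: W+ + W- = 55 should equal n(n+1)/2 = 55.)
Step 4: Test statistic W = min(W+, W-) = 26.
Step 5: Ties in |d|, so use the tie-corrected normal approximation.
        E[W] = n(n+1)/4 = 10*11/4 = 27.5.
        Tie groups: |d|=1 (t=2), |d|=3 (t=2), |d|=6 (t=3); sum(t^3 - t) = 36.
        Var[W] = n(n+1)(2n+1)/24 - sum(t^3-t)/48 = 2310/24 - 36/48 = 95.5.
        z = (W - E[W]) / sqrt(Var[W]) = (26 - 27.5) / 9.7724 = -0.1535.
        Two-sided p = 2*Phi(z) = 0.878009.
Step 6: alpha = 0.05. fail to reject H0.

W+ = 26, W- = 29, W = min = 26, p = 0.878009, fail to reject H0.


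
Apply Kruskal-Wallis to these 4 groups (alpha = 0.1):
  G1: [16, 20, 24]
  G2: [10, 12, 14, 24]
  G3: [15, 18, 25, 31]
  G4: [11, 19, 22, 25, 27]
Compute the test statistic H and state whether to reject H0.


Step 1: Combine all N = 16 observations and assign midranks.
sorted (value, group, rank): (10,G2,1), (11,G4,2), (12,G2,3), (14,G2,4), (15,G3,5), (16,G1,6), (18,G3,7), (19,G4,8), (20,G1,9), (22,G4,10), (24,G1,11.5), (24,G2,11.5), (25,G3,13.5), (25,G4,13.5), (27,G4,15), (31,G3,16)
Step 2: Sum ranks within each group.
R_1 = 26.5 (n_1 = 3)
R_2 = 19.5 (n_2 = 4)
R_3 = 41.5 (n_3 = 4)
R_4 = 48.5 (n_4 = 5)
Step 3: H = 12/(N(N+1)) * sum(R_i^2/n_i) - 3(N+1)
     = 12/(16*17) * (26.5^2/3 + 19.5^2/4 + 41.5^2/4 + 48.5^2/5) - 3*17
     = 0.044118 * 1230.16 - 51
     = 3.271691.
Step 4: Ties present; correction factor C = 1 - 12/(16^3 - 16) = 0.997059. Corrected H = 3.271691 / 0.997059 = 3.281342.
Step 5: Under H0, H ~ chi^2(3); p-value = 0.350248.
Step 6: alpha = 0.1. fail to reject H0.

H = 3.2813, df = 3, p = 0.350248, fail to reject H0.


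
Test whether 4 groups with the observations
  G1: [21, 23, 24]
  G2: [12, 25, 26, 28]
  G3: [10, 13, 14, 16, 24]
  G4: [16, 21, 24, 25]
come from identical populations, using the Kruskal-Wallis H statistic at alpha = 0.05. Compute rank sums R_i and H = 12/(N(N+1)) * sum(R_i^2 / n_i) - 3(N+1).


Step 1: Combine all N = 16 observations and assign midranks.
sorted (value, group, rank): (10,G3,1), (12,G2,2), (13,G3,3), (14,G3,4), (16,G3,5.5), (16,G4,5.5), (21,G1,7.5), (21,G4,7.5), (23,G1,9), (24,G1,11), (24,G3,11), (24,G4,11), (25,G2,13.5), (25,G4,13.5), (26,G2,15), (28,G2,16)
Step 2: Sum ranks within each group.
R_1 = 27.5 (n_1 = 3)
R_2 = 46.5 (n_2 = 4)
R_3 = 24.5 (n_3 = 5)
R_4 = 37.5 (n_4 = 4)
Step 3: H = 12/(N(N+1)) * sum(R_i^2/n_i) - 3(N+1)
     = 12/(16*17) * (27.5^2/3 + 46.5^2/4 + 24.5^2/5 + 37.5^2/4) - 3*17
     = 0.044118 * 1264.26 - 51
     = 4.776103.
Step 4: Ties present; correction factor C = 1 - 42/(16^3 - 16) = 0.989706. Corrected H = 4.776103 / 0.989706 = 4.825780.
Step 5: Under H0, H ~ chi^2(3); p-value = 0.185008.
Step 6: alpha = 0.05. fail to reject H0.

H = 4.8258, df = 3, p = 0.185008, fail to reject H0.


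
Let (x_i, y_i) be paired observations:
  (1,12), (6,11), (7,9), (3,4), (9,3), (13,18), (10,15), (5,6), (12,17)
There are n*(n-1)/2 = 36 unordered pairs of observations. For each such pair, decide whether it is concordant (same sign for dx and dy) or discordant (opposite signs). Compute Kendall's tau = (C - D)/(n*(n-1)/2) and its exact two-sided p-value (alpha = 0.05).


Step 1: Enumerate the 36 unordered pairs (i,j) with i<j and classify each by sign(x_j-x_i) * sign(y_j-y_i).
  (1,2):dx=+5,dy=-1->D; (1,3):dx=+6,dy=-3->D; (1,4):dx=+2,dy=-8->D; (1,5):dx=+8,dy=-9->D
  (1,6):dx=+12,dy=+6->C; (1,7):dx=+9,dy=+3->C; (1,8):dx=+4,dy=-6->D; (1,9):dx=+11,dy=+5->C
  (2,3):dx=+1,dy=-2->D; (2,4):dx=-3,dy=-7->C; (2,5):dx=+3,dy=-8->D; (2,6):dx=+7,dy=+7->C
  (2,7):dx=+4,dy=+4->C; (2,8):dx=-1,dy=-5->C; (2,9):dx=+6,dy=+6->C; (3,4):dx=-4,dy=-5->C
  (3,5):dx=+2,dy=-6->D; (3,6):dx=+6,dy=+9->C; (3,7):dx=+3,dy=+6->C; (3,8):dx=-2,dy=-3->C
  (3,9):dx=+5,dy=+8->C; (4,5):dx=+6,dy=-1->D; (4,6):dx=+10,dy=+14->C; (4,7):dx=+7,dy=+11->C
  (4,8):dx=+2,dy=+2->C; (4,9):dx=+9,dy=+13->C; (5,6):dx=+4,dy=+15->C; (5,7):dx=+1,dy=+12->C
  (5,8):dx=-4,dy=+3->D; (5,9):dx=+3,dy=+14->C; (6,7):dx=-3,dy=-3->C; (6,8):dx=-8,dy=-12->C
  (6,9):dx=-1,dy=-1->C; (7,8):dx=-5,dy=-9->C; (7,9):dx=+2,dy=+2->C; (8,9):dx=+7,dy=+11->C
Step 2: C = 26, D = 10, total pairs = 36.
Step 3: tau = (C - D)/(n(n-1)/2) = (26 - 10)/36 = 0.444444.
Step 4: Exact two-sided p-value (enumerate n! = 362880 permutations of y under H0): p = 0.119439.
Step 5: alpha = 0.05. fail to reject H0.

tau_b = 0.4444 (C=26, D=10), p = 0.119439, fail to reject H0.


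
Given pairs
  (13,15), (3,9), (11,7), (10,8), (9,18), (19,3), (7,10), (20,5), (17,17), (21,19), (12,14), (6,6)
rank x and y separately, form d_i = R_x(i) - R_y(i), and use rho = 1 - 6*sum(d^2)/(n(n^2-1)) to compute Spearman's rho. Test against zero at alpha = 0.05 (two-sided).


Step 1: Rank x and y separately (midranks; no ties here).
rank(x): 13->8, 3->1, 11->6, 10->5, 9->4, 19->10, 7->3, 20->11, 17->9, 21->12, 12->7, 6->2
rank(y): 15->9, 9->6, 7->4, 8->5, 18->11, 3->1, 10->7, 5->2, 17->10, 19->12, 14->8, 6->3
Step 2: d_i = R_x(i) - R_y(i); compute d_i^2.
  (8-9)^2=1, (1-6)^2=25, (6-4)^2=4, (5-5)^2=0, (4-11)^2=49, (10-1)^2=81, (3-7)^2=16, (11-2)^2=81, (9-10)^2=1, (12-12)^2=0, (7-8)^2=1, (2-3)^2=1
sum(d^2) = 260.
Step 3: rho = 1 - 6*260 / (12*(12^2 - 1)) = 1 - 1560/1716 = 0.090909.
Step 4: Under H0, t = rho * sqrt((n-2)/(1-rho^2)) = 0.2887 ~ t(10).
Step 5: Two-sided p-value from the t-distribution with 10 df = 0.778725.
Step 6: alpha = 0.05. fail to reject H0.

rho = 0.0909, p = 0.778725, fail to reject H0 at alpha = 0.05.


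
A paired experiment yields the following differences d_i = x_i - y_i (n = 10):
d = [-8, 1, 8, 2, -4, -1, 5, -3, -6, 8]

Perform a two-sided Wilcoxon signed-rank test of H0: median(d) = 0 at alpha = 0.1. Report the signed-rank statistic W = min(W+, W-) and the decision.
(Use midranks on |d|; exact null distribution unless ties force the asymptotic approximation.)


Step 1: Drop any zero differences (none here) and take |d_i|.
|d| = [8, 1, 8, 2, 4, 1, 5, 3, 6, 8]
Step 2: Midrank |d_i| (ties get averaged ranks).
ranks: |8|->9, |1|->1.5, |8|->9, |2|->3, |4|->5, |1|->1.5, |5|->6, |3|->4, |6|->7, |8|->9
Step 3: Attach original signs; sum ranks with positive sign and with negative sign.
W+ = 1.5 + 9 + 3 + 6 + 9 = 28.5
W- = 9 + 5 + 1.5 + 4 + 7 = 26.5
(Check: W+ + W- = 55 should equal n(n+1)/2 = 55.)
Step 4: Test statistic W = min(W+, W-) = 26.5.
Step 5: Ties in |d|, so use the tie-corrected normal approximation.
        E[W] = n(n+1)/4 = 10*11/4 = 27.5.
        Tie groups: |d|=1 (t=2), |d|=8 (t=3); sum(t^3 - t) = 30.
        Var[W] = n(n+1)(2n+1)/24 - sum(t^3-t)/48 = 2310/24 - 30/48 = 95.625.
        z = (W - E[W]) / sqrt(Var[W]) = (26.5 - 27.5) / 9.7788 = -0.1023.
        Two-sided p = 2*Phi(z) = 0.918549.
Step 6: alpha = 0.1. fail to reject H0.

W+ = 28.5, W- = 26.5, W = min = 26.5, p = 0.918549, fail to reject H0.


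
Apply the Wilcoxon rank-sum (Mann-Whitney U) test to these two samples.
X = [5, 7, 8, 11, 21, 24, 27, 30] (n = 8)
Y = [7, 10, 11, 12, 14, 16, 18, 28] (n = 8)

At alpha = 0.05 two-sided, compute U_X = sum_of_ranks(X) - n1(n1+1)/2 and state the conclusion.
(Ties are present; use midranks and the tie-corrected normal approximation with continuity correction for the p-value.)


Step 1: Combine and sort all 16 observations; assign midranks.
sorted (value, group): (5,X), (7,X), (7,Y), (8,X), (10,Y), (11,X), (11,Y), (12,Y), (14,Y), (16,Y), (18,Y), (21,X), (24,X), (27,X), (28,Y), (30,X)
ranks: 5->1, 7->2.5, 7->2.5, 8->4, 10->5, 11->6.5, 11->6.5, 12->8, 14->9, 16->10, 18->11, 21->12, 24->13, 27->14, 28->15, 30->16
Step 2: Rank sum for X: R1 = 1 + 2.5 + 4 + 6.5 + 12 + 13 + 14 + 16 = 69.
Step 3: U_X = R1 - n1(n1+1)/2 = 69 - 8*9/2 = 69 - 36 = 33.
       U_Y = n1*n2 - U_X = 64 - 33 = 31.
Step 4: Ties are present, so use the tie-corrected normal approximation (with continuity correction) for the p-value.
Step 5: p-value = 0.958060; compare to alpha = 0.05. fail to reject H0.

U_X = 33, p = 0.958060, fail to reject H0 at alpha = 0.05.


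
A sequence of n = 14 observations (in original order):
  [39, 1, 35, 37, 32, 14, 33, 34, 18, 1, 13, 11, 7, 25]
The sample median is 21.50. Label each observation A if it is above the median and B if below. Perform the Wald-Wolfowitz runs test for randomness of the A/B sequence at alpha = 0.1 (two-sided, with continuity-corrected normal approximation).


Step 1: Compute median = 21.50; label A = above, B = below.
Labels in order: ABAAABAABBBBBA  (n_A = 7, n_B = 7)
Step 2: Count runs R = 7.
Step 3: Under H0 (random ordering), E[R] = 2*n_A*n_B/(n_A+n_B) + 1 = 2*7*7/14 + 1 = 8.0000.
        Var[R] = 2*n_A*n_B*(2*n_A*n_B - n_A - n_B) / ((n_A+n_B)^2 * (n_A+n_B-1)) = 8232/2548 = 3.2308.
        SD[R] = 1.7974.
Step 4: Continuity-corrected z = (R + 0.5 - E[R]) / SD[R] = (7 + 0.5 - 8.0000) / 1.7974 = -0.2782.
Step 5: Two-sided p-value via normal approximation = 2*(1 - Phi(|z|)) = 0.780879.
Step 6: alpha = 0.1. fail to reject H0.

R = 7, z = -0.2782, p = 0.780879, fail to reject H0.


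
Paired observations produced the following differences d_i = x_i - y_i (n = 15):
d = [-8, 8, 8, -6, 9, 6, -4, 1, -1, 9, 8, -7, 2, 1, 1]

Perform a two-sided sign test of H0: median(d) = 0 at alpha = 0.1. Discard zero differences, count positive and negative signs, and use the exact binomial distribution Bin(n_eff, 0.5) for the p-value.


Step 1: Discard zero differences. Original n = 15; n_eff = number of nonzero differences = 15.
Nonzero differences (with sign): -8, +8, +8, -6, +9, +6, -4, +1, -1, +9, +8, -7, +2, +1, +1
Step 2: Count signs: positive = 10, negative = 5.
Step 3: Under H0: P(positive) = 0.5, so the number of positives S ~ Bin(15, 0.5).
Step 4: Two-sided exact p-value = sum of Bin(15,0.5) probabilities at or below the observed probability = 0.301758.
Step 5: alpha = 0.1. fail to reject H0.

n_eff = 15, pos = 10, neg = 5, p = 0.301758, fail to reject H0.


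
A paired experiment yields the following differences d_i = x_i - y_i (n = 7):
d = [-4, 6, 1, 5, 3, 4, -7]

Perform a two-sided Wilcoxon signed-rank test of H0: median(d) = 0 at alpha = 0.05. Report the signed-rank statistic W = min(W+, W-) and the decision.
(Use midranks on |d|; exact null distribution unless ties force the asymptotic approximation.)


Step 1: Drop any zero differences (none here) and take |d_i|.
|d| = [4, 6, 1, 5, 3, 4, 7]
Step 2: Midrank |d_i| (ties get averaged ranks).
ranks: |4|->3.5, |6|->6, |1|->1, |5|->5, |3|->2, |4|->3.5, |7|->7
Step 3: Attach original signs; sum ranks with positive sign and with negative sign.
W+ = 6 + 1 + 5 + 2 + 3.5 = 17.5
W- = 3.5 + 7 = 10.5
(Check: W+ + W- = 28 should equal n(n+1)/2 = 28.)
Step 4: Test statistic W = min(W+, W-) = 10.5.
Step 5: Ties in |d|, so use the tie-corrected normal approximation.
        E[W] = n(n+1)/4 = 7*8/4 = 14.
        Tie groups: |d|=4 (t=2); sum(t^3 - t) = 6.
        Var[W] = n(n+1)(2n+1)/24 - sum(t^3-t)/48 = 840/24 - 6/48 = 34.875.
        z = (W - E[W]) / sqrt(Var[W]) = (10.5 - 14) / 5.9055 = -0.5927.
        Two-sided p = 2*Phi(z) = 0.553404.
Step 6: alpha = 0.05. fail to reject H0.

W+ = 17.5, W- = 10.5, W = min = 10.5, p = 0.553404, fail to reject H0.


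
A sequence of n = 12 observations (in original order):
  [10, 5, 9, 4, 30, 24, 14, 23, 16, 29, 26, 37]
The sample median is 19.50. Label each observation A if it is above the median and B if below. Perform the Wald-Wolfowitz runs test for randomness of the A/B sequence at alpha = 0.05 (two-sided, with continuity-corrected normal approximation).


Step 1: Compute median = 19.50; label A = above, B = below.
Labels in order: BBBBAABABAAA  (n_A = 6, n_B = 6)
Step 2: Count runs R = 6.
Step 3: Under H0 (random ordering), E[R] = 2*n_A*n_B/(n_A+n_B) + 1 = 2*6*6/12 + 1 = 7.0000.
        Var[R] = 2*n_A*n_B*(2*n_A*n_B - n_A - n_B) / ((n_A+n_B)^2 * (n_A+n_B-1)) = 4320/1584 = 2.7273.
        SD[R] = 1.6514.
Step 4: Continuity-corrected z = (R + 0.5 - E[R]) / SD[R] = (6 + 0.5 - 7.0000) / 1.6514 = -0.3028.
Step 5: Two-sided p-value via normal approximation = 2*(1 - Phi(|z|)) = 0.762069.
Step 6: alpha = 0.05. fail to reject H0.

R = 6, z = -0.3028, p = 0.762069, fail to reject H0.


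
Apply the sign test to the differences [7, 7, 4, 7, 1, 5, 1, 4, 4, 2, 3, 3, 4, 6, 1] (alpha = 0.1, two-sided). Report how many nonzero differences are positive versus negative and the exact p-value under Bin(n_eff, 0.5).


Step 1: Discard zero differences. Original n = 15; n_eff = number of nonzero differences = 15.
Nonzero differences (with sign): +7, +7, +4, +7, +1, +5, +1, +4, +4, +2, +3, +3, +4, +6, +1
Step 2: Count signs: positive = 15, negative = 0.
Step 3: Under H0: P(positive) = 0.5, so the number of positives S ~ Bin(15, 0.5).
Step 4: Two-sided exact p-value = sum of Bin(15,0.5) probabilities at or below the observed probability = 0.000061.
Step 5: alpha = 0.1. reject H0.

n_eff = 15, pos = 15, neg = 0, p = 0.000061, reject H0.


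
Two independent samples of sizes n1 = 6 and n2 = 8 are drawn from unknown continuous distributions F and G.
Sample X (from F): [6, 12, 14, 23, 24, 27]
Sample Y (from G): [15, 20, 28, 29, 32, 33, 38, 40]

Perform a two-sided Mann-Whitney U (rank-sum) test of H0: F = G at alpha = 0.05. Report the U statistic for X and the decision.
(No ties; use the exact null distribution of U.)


Step 1: Combine and sort all 14 observations; assign midranks.
sorted (value, group): (6,X), (12,X), (14,X), (15,Y), (20,Y), (23,X), (24,X), (27,X), (28,Y), (29,Y), (32,Y), (33,Y), (38,Y), (40,Y)
ranks: 6->1, 12->2, 14->3, 15->4, 20->5, 23->6, 24->7, 27->8, 28->9, 29->10, 32->11, 33->12, 38->13, 40->14
Step 2: Rank sum for X: R1 = 1 + 2 + 3 + 6 + 7 + 8 = 27.
Step 3: U_X = R1 - n1(n1+1)/2 = 27 - 6*7/2 = 27 - 21 = 6.
       U_Y = n1*n2 - U_X = 48 - 6 = 42.
Step 4: No ties, so the exact null distribution of U (based on enumerating the C(14,6) = 3003 equally likely rank assignments) gives the two-sided p-value.
Step 5: p-value = 0.019980; compare to alpha = 0.05. reject H0.

U_X = 6, p = 0.019980, reject H0 at alpha = 0.05.


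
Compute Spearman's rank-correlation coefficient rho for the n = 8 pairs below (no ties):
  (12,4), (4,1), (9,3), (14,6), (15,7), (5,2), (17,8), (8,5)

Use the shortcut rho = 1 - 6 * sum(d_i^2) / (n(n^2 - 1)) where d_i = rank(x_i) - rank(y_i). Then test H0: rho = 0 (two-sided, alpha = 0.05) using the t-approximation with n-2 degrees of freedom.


Step 1: Rank x and y separately (midranks; no ties here).
rank(x): 12->5, 4->1, 9->4, 14->6, 15->7, 5->2, 17->8, 8->3
rank(y): 4->4, 1->1, 3->3, 6->6, 7->7, 2->2, 8->8, 5->5
Step 2: d_i = R_x(i) - R_y(i); compute d_i^2.
  (5-4)^2=1, (1-1)^2=0, (4-3)^2=1, (6-6)^2=0, (7-7)^2=0, (2-2)^2=0, (8-8)^2=0, (3-5)^2=4
sum(d^2) = 6.
Step 3: rho = 1 - 6*6 / (8*(8^2 - 1)) = 1 - 36/504 = 0.928571.
Step 4: Under H0, t = rho * sqrt((n-2)/(1-rho^2)) = 6.1283 ~ t(6).
Step 5: Two-sided p-value from the t-distribution with 6 df = 0.000863.
Step 6: alpha = 0.05. reject H0.

rho = 0.9286, p = 0.000863, reject H0 at alpha = 0.05.


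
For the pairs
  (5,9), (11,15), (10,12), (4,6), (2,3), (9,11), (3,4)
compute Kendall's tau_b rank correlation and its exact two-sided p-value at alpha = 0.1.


Step 1: Enumerate the 21 unordered pairs (i,j) with i<j and classify each by sign(x_j-x_i) * sign(y_j-y_i).
  (1,2):dx=+6,dy=+6->C; (1,3):dx=+5,dy=+3->C; (1,4):dx=-1,dy=-3->C; (1,5):dx=-3,dy=-6->C
  (1,6):dx=+4,dy=+2->C; (1,7):dx=-2,dy=-5->C; (2,3):dx=-1,dy=-3->C; (2,4):dx=-7,dy=-9->C
  (2,5):dx=-9,dy=-12->C; (2,6):dx=-2,dy=-4->C; (2,7):dx=-8,dy=-11->C; (3,4):dx=-6,dy=-6->C
  (3,5):dx=-8,dy=-9->C; (3,6):dx=-1,dy=-1->C; (3,7):dx=-7,dy=-8->C; (4,5):dx=-2,dy=-3->C
  (4,6):dx=+5,dy=+5->C; (4,7):dx=-1,dy=-2->C; (5,6):dx=+7,dy=+8->C; (5,7):dx=+1,dy=+1->C
  (6,7):dx=-6,dy=-7->C
Step 2: C = 21, D = 0, total pairs = 21.
Step 3: tau = (C - D)/(n(n-1)/2) = (21 - 0)/21 = 1.000000.
Step 4: Exact two-sided p-value (enumerate n! = 5040 permutations of y under H0): p = 0.000397.
Step 5: alpha = 0.1. reject H0.

tau_b = 1.0000 (C=21, D=0), p = 0.000397, reject H0.


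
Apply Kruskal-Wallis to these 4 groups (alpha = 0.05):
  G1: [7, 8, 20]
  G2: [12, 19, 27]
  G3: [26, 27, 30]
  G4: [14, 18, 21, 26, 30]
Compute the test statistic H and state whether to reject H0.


Step 1: Combine all N = 14 observations and assign midranks.
sorted (value, group, rank): (7,G1,1), (8,G1,2), (12,G2,3), (14,G4,4), (18,G4,5), (19,G2,6), (20,G1,7), (21,G4,8), (26,G3,9.5), (26,G4,9.5), (27,G2,11.5), (27,G3,11.5), (30,G3,13.5), (30,G4,13.5)
Step 2: Sum ranks within each group.
R_1 = 10 (n_1 = 3)
R_2 = 20.5 (n_2 = 3)
R_3 = 34.5 (n_3 = 3)
R_4 = 40 (n_4 = 5)
Step 3: H = 12/(N(N+1)) * sum(R_i^2/n_i) - 3(N+1)
     = 12/(14*15) * (10^2/3 + 20.5^2/3 + 34.5^2/3 + 40^2/5) - 3*15
     = 0.057143 * 890.167 - 45
     = 5.866667.
Step 4: Ties present; correction factor C = 1 - 18/(14^3 - 14) = 0.993407. Corrected H = 5.866667 / 0.993407 = 5.905605.
Step 5: Under H0, H ~ chi^2(3); p-value = 0.116294.
Step 6: alpha = 0.05. fail to reject H0.

H = 5.9056, df = 3, p = 0.116294, fail to reject H0.


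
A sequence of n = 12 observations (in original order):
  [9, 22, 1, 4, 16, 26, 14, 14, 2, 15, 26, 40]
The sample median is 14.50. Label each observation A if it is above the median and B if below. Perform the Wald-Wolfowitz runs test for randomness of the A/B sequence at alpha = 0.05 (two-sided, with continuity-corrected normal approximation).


Step 1: Compute median = 14.50; label A = above, B = below.
Labels in order: BABBAABBBAAA  (n_A = 6, n_B = 6)
Step 2: Count runs R = 6.
Step 3: Under H0 (random ordering), E[R] = 2*n_A*n_B/(n_A+n_B) + 1 = 2*6*6/12 + 1 = 7.0000.
        Var[R] = 2*n_A*n_B*(2*n_A*n_B - n_A - n_B) / ((n_A+n_B)^2 * (n_A+n_B-1)) = 4320/1584 = 2.7273.
        SD[R] = 1.6514.
Step 4: Continuity-corrected z = (R + 0.5 - E[R]) / SD[R] = (6 + 0.5 - 7.0000) / 1.6514 = -0.3028.
Step 5: Two-sided p-value via normal approximation = 2*(1 - Phi(|z|)) = 0.762069.
Step 6: alpha = 0.05. fail to reject H0.

R = 6, z = -0.3028, p = 0.762069, fail to reject H0.


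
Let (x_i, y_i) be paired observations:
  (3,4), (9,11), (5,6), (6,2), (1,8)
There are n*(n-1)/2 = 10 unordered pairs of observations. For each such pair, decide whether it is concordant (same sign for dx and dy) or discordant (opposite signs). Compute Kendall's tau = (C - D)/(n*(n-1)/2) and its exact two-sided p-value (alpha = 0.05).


Step 1: Enumerate the 10 unordered pairs (i,j) with i<j and classify each by sign(x_j-x_i) * sign(y_j-y_i).
  (1,2):dx=+6,dy=+7->C; (1,3):dx=+2,dy=+2->C; (1,4):dx=+3,dy=-2->D; (1,5):dx=-2,dy=+4->D
  (2,3):dx=-4,dy=-5->C; (2,4):dx=-3,dy=-9->C; (2,5):dx=-8,dy=-3->C; (3,4):dx=+1,dy=-4->D
  (3,5):dx=-4,dy=+2->D; (4,5):dx=-5,dy=+6->D
Step 2: C = 5, D = 5, total pairs = 10.
Step 3: tau = (C - D)/(n(n-1)/2) = (5 - 5)/10 = 0.000000.
Step 4: Exact two-sided p-value (enumerate n! = 120 permutations of y under H0): p = 1.000000.
Step 5: alpha = 0.05. fail to reject H0.

tau_b = 0.0000 (C=5, D=5), p = 1.000000, fail to reject H0.


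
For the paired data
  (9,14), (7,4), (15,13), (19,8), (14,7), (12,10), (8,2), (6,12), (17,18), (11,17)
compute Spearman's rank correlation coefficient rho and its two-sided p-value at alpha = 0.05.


Step 1: Rank x and y separately (midranks; no ties here).
rank(x): 9->4, 7->2, 15->8, 19->10, 14->7, 12->6, 8->3, 6->1, 17->9, 11->5
rank(y): 14->8, 4->2, 13->7, 8->4, 7->3, 10->5, 2->1, 12->6, 18->10, 17->9
Step 2: d_i = R_x(i) - R_y(i); compute d_i^2.
  (4-8)^2=16, (2-2)^2=0, (8-7)^2=1, (10-4)^2=36, (7-3)^2=16, (6-5)^2=1, (3-1)^2=4, (1-6)^2=25, (9-10)^2=1, (5-9)^2=16
sum(d^2) = 116.
Step 3: rho = 1 - 6*116 / (10*(10^2 - 1)) = 1 - 696/990 = 0.296970.
Step 4: Under H0, t = rho * sqrt((n-2)/(1-rho^2)) = 0.8796 ~ t(8).
Step 5: Two-sided p-value from the t-distribution with 8 df = 0.404702.
Step 6: alpha = 0.05. fail to reject H0.

rho = 0.2970, p = 0.404702, fail to reject H0 at alpha = 0.05.


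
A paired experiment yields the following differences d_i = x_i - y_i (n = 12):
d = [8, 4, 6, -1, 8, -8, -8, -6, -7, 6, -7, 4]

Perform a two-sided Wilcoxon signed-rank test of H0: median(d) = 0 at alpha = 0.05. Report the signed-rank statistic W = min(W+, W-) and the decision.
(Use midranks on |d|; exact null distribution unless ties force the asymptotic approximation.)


Step 1: Drop any zero differences (none here) and take |d_i|.
|d| = [8, 4, 6, 1, 8, 8, 8, 6, 7, 6, 7, 4]
Step 2: Midrank |d_i| (ties get averaged ranks).
ranks: |8|->10.5, |4|->2.5, |6|->5, |1|->1, |8|->10.5, |8|->10.5, |8|->10.5, |6|->5, |7|->7.5, |6|->5, |7|->7.5, |4|->2.5
Step 3: Attach original signs; sum ranks with positive sign and with negative sign.
W+ = 10.5 + 2.5 + 5 + 10.5 + 5 + 2.5 = 36
W- = 1 + 10.5 + 10.5 + 5 + 7.5 + 7.5 = 42
(Check: W+ + W- = 78 should equal n(n+1)/2 = 78.)
Step 4: Test statistic W = min(W+, W-) = 36.
Step 5: Ties in |d|, so use the tie-corrected normal approximation.
        E[W] = n(n+1)/4 = 12*13/4 = 39.
        Tie groups: |d|=4 (t=2), |d|=6 (t=3), |d|=7 (t=2), |d|=8 (t=4); sum(t^3 - t) = 96.
        Var[W] = n(n+1)(2n+1)/24 - sum(t^3-t)/48 = 3900/24 - 96/48 = 160.5.
        z = (W - E[W]) / sqrt(Var[W]) = (36 - 39) / 12.6689 = -0.2368.
        Two-sided p = 2*Phi(z) = 0.812811.
Step 6: alpha = 0.05. fail to reject H0.

W+ = 36, W- = 42, W = min = 36, p = 0.812811, fail to reject H0.


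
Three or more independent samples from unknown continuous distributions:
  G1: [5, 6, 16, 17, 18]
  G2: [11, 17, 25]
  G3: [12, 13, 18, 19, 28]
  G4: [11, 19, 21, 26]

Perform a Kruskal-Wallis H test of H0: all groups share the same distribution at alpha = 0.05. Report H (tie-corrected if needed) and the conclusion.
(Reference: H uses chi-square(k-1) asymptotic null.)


Step 1: Combine all N = 17 observations and assign midranks.
sorted (value, group, rank): (5,G1,1), (6,G1,2), (11,G2,3.5), (11,G4,3.5), (12,G3,5), (13,G3,6), (16,G1,7), (17,G1,8.5), (17,G2,8.5), (18,G1,10.5), (18,G3,10.5), (19,G3,12.5), (19,G4,12.5), (21,G4,14), (25,G2,15), (26,G4,16), (28,G3,17)
Step 2: Sum ranks within each group.
R_1 = 29 (n_1 = 5)
R_2 = 27 (n_2 = 3)
R_3 = 51 (n_3 = 5)
R_4 = 46 (n_4 = 4)
Step 3: H = 12/(N(N+1)) * sum(R_i^2/n_i) - 3(N+1)
     = 12/(17*18) * (29^2/5 + 27^2/3 + 51^2/5 + 46^2/4) - 3*18
     = 0.039216 * 1460.4 - 54
     = 3.270588.
Step 4: Ties present; correction factor C = 1 - 24/(17^3 - 17) = 0.995098. Corrected H = 3.270588 / 0.995098 = 3.286700.
Step 5: Under H0, H ~ chi^2(3); p-value = 0.349498.
Step 6: alpha = 0.05. fail to reject H0.

H = 3.2867, df = 3, p = 0.349498, fail to reject H0.


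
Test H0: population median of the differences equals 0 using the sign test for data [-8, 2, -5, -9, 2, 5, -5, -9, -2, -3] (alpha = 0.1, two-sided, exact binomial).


Step 1: Discard zero differences. Original n = 10; n_eff = number of nonzero differences = 10.
Nonzero differences (with sign): -8, +2, -5, -9, +2, +5, -5, -9, -2, -3
Step 2: Count signs: positive = 3, negative = 7.
Step 3: Under H0: P(positive) = 0.5, so the number of positives S ~ Bin(10, 0.5).
Step 4: Two-sided exact p-value = sum of Bin(10,0.5) probabilities at or below the observed probability = 0.343750.
Step 5: alpha = 0.1. fail to reject H0.

n_eff = 10, pos = 3, neg = 7, p = 0.343750, fail to reject H0.


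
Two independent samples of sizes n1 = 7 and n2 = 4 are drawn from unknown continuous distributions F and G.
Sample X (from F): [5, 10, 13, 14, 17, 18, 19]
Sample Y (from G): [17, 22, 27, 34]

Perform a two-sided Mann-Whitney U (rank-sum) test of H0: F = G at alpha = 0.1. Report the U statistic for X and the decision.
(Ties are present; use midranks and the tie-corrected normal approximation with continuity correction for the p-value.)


Step 1: Combine and sort all 11 observations; assign midranks.
sorted (value, group): (5,X), (10,X), (13,X), (14,X), (17,X), (17,Y), (18,X), (19,X), (22,Y), (27,Y), (34,Y)
ranks: 5->1, 10->2, 13->3, 14->4, 17->5.5, 17->5.5, 18->7, 19->8, 22->9, 27->10, 34->11
Step 2: Rank sum for X: R1 = 1 + 2 + 3 + 4 + 5.5 + 7 + 8 = 30.5.
Step 3: U_X = R1 - n1(n1+1)/2 = 30.5 - 7*8/2 = 30.5 - 28 = 2.5.
       U_Y = n1*n2 - U_X = 28 - 2.5 = 25.5.
Step 4: Ties are present, so use the tie-corrected normal approximation (with continuity correction) for the p-value.
Step 5: p-value = 0.037202; compare to alpha = 0.1. reject H0.

U_X = 2.5, p = 0.037202, reject H0 at alpha = 0.1.


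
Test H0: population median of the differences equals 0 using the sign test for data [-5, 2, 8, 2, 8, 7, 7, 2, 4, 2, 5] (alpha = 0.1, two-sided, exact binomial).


Step 1: Discard zero differences. Original n = 11; n_eff = number of nonzero differences = 11.
Nonzero differences (with sign): -5, +2, +8, +2, +8, +7, +7, +2, +4, +2, +5
Step 2: Count signs: positive = 10, negative = 1.
Step 3: Under H0: P(positive) = 0.5, so the number of positives S ~ Bin(11, 0.5).
Step 4: Two-sided exact p-value = sum of Bin(11,0.5) probabilities at or below the observed probability = 0.011719.
Step 5: alpha = 0.1. reject H0.

n_eff = 11, pos = 10, neg = 1, p = 0.011719, reject H0.


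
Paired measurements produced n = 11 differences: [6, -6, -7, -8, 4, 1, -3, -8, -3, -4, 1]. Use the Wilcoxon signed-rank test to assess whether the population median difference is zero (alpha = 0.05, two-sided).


Step 1: Drop any zero differences (none here) and take |d_i|.
|d| = [6, 6, 7, 8, 4, 1, 3, 8, 3, 4, 1]
Step 2: Midrank |d_i| (ties get averaged ranks).
ranks: |6|->7.5, |6|->7.5, |7|->9, |8|->10.5, |4|->5.5, |1|->1.5, |3|->3.5, |8|->10.5, |3|->3.5, |4|->5.5, |1|->1.5
Step 3: Attach original signs; sum ranks with positive sign and with negative sign.
W+ = 7.5 + 5.5 + 1.5 + 1.5 = 16
W- = 7.5 + 9 + 10.5 + 3.5 + 10.5 + 3.5 + 5.5 = 50
(Check: W+ + W- = 66 should equal n(n+1)/2 = 66.)
Step 4: Test statistic W = min(W+, W-) = 16.
Step 5: Ties in |d|, so use the tie-corrected normal approximation.
        E[W] = n(n+1)/4 = 11*12/4 = 33.
        Tie groups: |d|=1 (t=2), |d|=3 (t=2), |d|=4 (t=2), |d|=6 (t=2), |d|=8 (t=2); sum(t^3 - t) = 30.
        Var[W] = n(n+1)(2n+1)/24 - sum(t^3-t)/48 = 3036/24 - 30/48 = 125.875.
        z = (W - E[W]) / sqrt(Var[W]) = (16 - 33) / 11.2194 = -1.5152.
        Two-sided p = 2*Phi(z) = 0.129714.
Step 6: alpha = 0.05. fail to reject H0.

W+ = 16, W- = 50, W = min = 16, p = 0.129714, fail to reject H0.


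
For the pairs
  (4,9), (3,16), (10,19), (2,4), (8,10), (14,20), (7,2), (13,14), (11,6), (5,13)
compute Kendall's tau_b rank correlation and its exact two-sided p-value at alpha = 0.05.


Step 1: Enumerate the 45 unordered pairs (i,j) with i<j and classify each by sign(x_j-x_i) * sign(y_j-y_i).
  (1,2):dx=-1,dy=+7->D; (1,3):dx=+6,dy=+10->C; (1,4):dx=-2,dy=-5->C; (1,5):dx=+4,dy=+1->C
  (1,6):dx=+10,dy=+11->C; (1,7):dx=+3,dy=-7->D; (1,8):dx=+9,dy=+5->C; (1,9):dx=+7,dy=-3->D
  (1,10):dx=+1,dy=+4->C; (2,3):dx=+7,dy=+3->C; (2,4):dx=-1,dy=-12->C; (2,5):dx=+5,dy=-6->D
  (2,6):dx=+11,dy=+4->C; (2,7):dx=+4,dy=-14->D; (2,8):dx=+10,dy=-2->D; (2,9):dx=+8,dy=-10->D
  (2,10):dx=+2,dy=-3->D; (3,4):dx=-8,dy=-15->C; (3,5):dx=-2,dy=-9->C; (3,6):dx=+4,dy=+1->C
  (3,7):dx=-3,dy=-17->C; (3,8):dx=+3,dy=-5->D; (3,9):dx=+1,dy=-13->D; (3,10):dx=-5,dy=-6->C
  (4,5):dx=+6,dy=+6->C; (4,6):dx=+12,dy=+16->C; (4,7):dx=+5,dy=-2->D; (4,8):dx=+11,dy=+10->C
  (4,9):dx=+9,dy=+2->C; (4,10):dx=+3,dy=+9->C; (5,6):dx=+6,dy=+10->C; (5,7):dx=-1,dy=-8->C
  (5,8):dx=+5,dy=+4->C; (5,9):dx=+3,dy=-4->D; (5,10):dx=-3,dy=+3->D; (6,7):dx=-7,dy=-18->C
  (6,8):dx=-1,dy=-6->C; (6,9):dx=-3,dy=-14->C; (6,10):dx=-9,dy=-7->C; (7,8):dx=+6,dy=+12->C
  (7,9):dx=+4,dy=+4->C; (7,10):dx=-2,dy=+11->D; (8,9):dx=-2,dy=-8->C; (8,10):dx=-8,dy=-1->C
  (9,10):dx=-6,dy=+7->D
Step 2: C = 30, D = 15, total pairs = 45.
Step 3: tau = (C - D)/(n(n-1)/2) = (30 - 15)/45 = 0.333333.
Step 4: Exact two-sided p-value (enumerate n! = 3628800 permutations of y under H0): p = 0.216373.
Step 5: alpha = 0.05. fail to reject H0.

tau_b = 0.3333 (C=30, D=15), p = 0.216373, fail to reject H0.


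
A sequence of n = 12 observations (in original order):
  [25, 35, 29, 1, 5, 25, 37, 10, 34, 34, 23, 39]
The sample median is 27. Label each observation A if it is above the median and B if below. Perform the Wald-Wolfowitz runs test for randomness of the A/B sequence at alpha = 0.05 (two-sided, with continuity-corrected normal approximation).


Step 1: Compute median = 27; label A = above, B = below.
Labels in order: BAABBBABAABA  (n_A = 6, n_B = 6)
Step 2: Count runs R = 8.
Step 3: Under H0 (random ordering), E[R] = 2*n_A*n_B/(n_A+n_B) + 1 = 2*6*6/12 + 1 = 7.0000.
        Var[R] = 2*n_A*n_B*(2*n_A*n_B - n_A - n_B) / ((n_A+n_B)^2 * (n_A+n_B-1)) = 4320/1584 = 2.7273.
        SD[R] = 1.6514.
Step 4: Continuity-corrected z = (R - 0.5 - E[R]) / SD[R] = (8 - 0.5 - 7.0000) / 1.6514 = 0.3028.
Step 5: Two-sided p-value via normal approximation = 2*(1 - Phi(|z|)) = 0.762069.
Step 6: alpha = 0.05. fail to reject H0.

R = 8, z = 0.3028, p = 0.762069, fail to reject H0.


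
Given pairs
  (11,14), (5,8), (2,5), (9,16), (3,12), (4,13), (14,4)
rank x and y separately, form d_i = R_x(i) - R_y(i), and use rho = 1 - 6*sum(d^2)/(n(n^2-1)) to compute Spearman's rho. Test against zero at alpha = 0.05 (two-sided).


Step 1: Rank x and y separately (midranks; no ties here).
rank(x): 11->6, 5->4, 2->1, 9->5, 3->2, 4->3, 14->7
rank(y): 14->6, 8->3, 5->2, 16->7, 12->4, 13->5, 4->1
Step 2: d_i = R_x(i) - R_y(i); compute d_i^2.
  (6-6)^2=0, (4-3)^2=1, (1-2)^2=1, (5-7)^2=4, (2-4)^2=4, (3-5)^2=4, (7-1)^2=36
sum(d^2) = 50.
Step 3: rho = 1 - 6*50 / (7*(7^2 - 1)) = 1 - 300/336 = 0.107143.
Step 4: Under H0, t = rho * sqrt((n-2)/(1-rho^2)) = 0.2410 ~ t(5).
Step 5: Two-sided p-value from the t-distribution with 5 df = 0.819151.
Step 6: alpha = 0.05. fail to reject H0.

rho = 0.1071, p = 0.819151, fail to reject H0 at alpha = 0.05.


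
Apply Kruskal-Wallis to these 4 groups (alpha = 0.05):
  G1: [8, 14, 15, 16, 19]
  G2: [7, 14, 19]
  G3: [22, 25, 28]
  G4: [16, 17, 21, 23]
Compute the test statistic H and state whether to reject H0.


Step 1: Combine all N = 15 observations and assign midranks.
sorted (value, group, rank): (7,G2,1), (8,G1,2), (14,G1,3.5), (14,G2,3.5), (15,G1,5), (16,G1,6.5), (16,G4,6.5), (17,G4,8), (19,G1,9.5), (19,G2,9.5), (21,G4,11), (22,G3,12), (23,G4,13), (25,G3,14), (28,G3,15)
Step 2: Sum ranks within each group.
R_1 = 26.5 (n_1 = 5)
R_2 = 14 (n_2 = 3)
R_3 = 41 (n_3 = 3)
R_4 = 38.5 (n_4 = 4)
Step 3: H = 12/(N(N+1)) * sum(R_i^2/n_i) - 3(N+1)
     = 12/(15*16) * (26.5^2/5 + 14^2/3 + 41^2/3 + 38.5^2/4) - 3*16
     = 0.050000 * 1136.68 - 48
     = 8.833958.
Step 4: Ties present; correction factor C = 1 - 18/(15^3 - 15) = 0.994643. Corrected H = 8.833958 / 0.994643 = 8.881538.
Step 5: Under H0, H ~ chi^2(3); p-value = 0.030908.
Step 6: alpha = 0.05. reject H0.

H = 8.8815, df = 3, p = 0.030908, reject H0.


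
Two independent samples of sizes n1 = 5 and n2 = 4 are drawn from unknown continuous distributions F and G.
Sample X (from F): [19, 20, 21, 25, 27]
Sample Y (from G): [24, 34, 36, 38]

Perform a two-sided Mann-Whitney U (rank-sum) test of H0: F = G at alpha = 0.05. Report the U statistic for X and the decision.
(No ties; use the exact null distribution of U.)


Step 1: Combine and sort all 9 observations; assign midranks.
sorted (value, group): (19,X), (20,X), (21,X), (24,Y), (25,X), (27,X), (34,Y), (36,Y), (38,Y)
ranks: 19->1, 20->2, 21->3, 24->4, 25->5, 27->6, 34->7, 36->8, 38->9
Step 2: Rank sum for X: R1 = 1 + 2 + 3 + 5 + 6 = 17.
Step 3: U_X = R1 - n1(n1+1)/2 = 17 - 5*6/2 = 17 - 15 = 2.
       U_Y = n1*n2 - U_X = 20 - 2 = 18.
Step 4: No ties, so the exact null distribution of U (based on enumerating the C(9,5) = 126 equally likely rank assignments) gives the two-sided p-value.
Step 5: p-value = 0.063492; compare to alpha = 0.05. fail to reject H0.

U_X = 2, p = 0.063492, fail to reject H0 at alpha = 0.05.


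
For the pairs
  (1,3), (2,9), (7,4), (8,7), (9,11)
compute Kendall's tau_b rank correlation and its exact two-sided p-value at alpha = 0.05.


Step 1: Enumerate the 10 unordered pairs (i,j) with i<j and classify each by sign(x_j-x_i) * sign(y_j-y_i).
  (1,2):dx=+1,dy=+6->C; (1,3):dx=+6,dy=+1->C; (1,4):dx=+7,dy=+4->C; (1,5):dx=+8,dy=+8->C
  (2,3):dx=+5,dy=-5->D; (2,4):dx=+6,dy=-2->D; (2,5):dx=+7,dy=+2->C; (3,4):dx=+1,dy=+3->C
  (3,5):dx=+2,dy=+7->C; (4,5):dx=+1,dy=+4->C
Step 2: C = 8, D = 2, total pairs = 10.
Step 3: tau = (C - D)/(n(n-1)/2) = (8 - 2)/10 = 0.600000.
Step 4: Exact two-sided p-value (enumerate n! = 120 permutations of y under H0): p = 0.233333.
Step 5: alpha = 0.05. fail to reject H0.

tau_b = 0.6000 (C=8, D=2), p = 0.233333, fail to reject H0.


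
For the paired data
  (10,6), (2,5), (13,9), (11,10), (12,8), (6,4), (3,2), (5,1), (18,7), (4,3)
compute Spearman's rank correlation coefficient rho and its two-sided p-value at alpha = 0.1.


Step 1: Rank x and y separately (midranks; no ties here).
rank(x): 10->6, 2->1, 13->9, 11->7, 12->8, 6->5, 3->2, 5->4, 18->10, 4->3
rank(y): 6->6, 5->5, 9->9, 10->10, 8->8, 4->4, 2->2, 1->1, 7->7, 3->3
Step 2: d_i = R_x(i) - R_y(i); compute d_i^2.
  (6-6)^2=0, (1-5)^2=16, (9-9)^2=0, (7-10)^2=9, (8-8)^2=0, (5-4)^2=1, (2-2)^2=0, (4-1)^2=9, (10-7)^2=9, (3-3)^2=0
sum(d^2) = 44.
Step 3: rho = 1 - 6*44 / (10*(10^2 - 1)) = 1 - 264/990 = 0.733333.
Step 4: Under H0, t = rho * sqrt((n-2)/(1-rho^2)) = 3.0509 ~ t(8).
Step 5: Two-sided p-value from the t-distribution with 8 df = 0.015801.
Step 6: alpha = 0.1. reject H0.

rho = 0.7333, p = 0.015801, reject H0 at alpha = 0.1.


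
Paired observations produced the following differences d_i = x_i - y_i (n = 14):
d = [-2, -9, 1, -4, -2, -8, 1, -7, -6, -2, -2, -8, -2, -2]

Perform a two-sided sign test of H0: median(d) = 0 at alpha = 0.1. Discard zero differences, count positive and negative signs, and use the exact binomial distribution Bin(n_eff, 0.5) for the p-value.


Step 1: Discard zero differences. Original n = 14; n_eff = number of nonzero differences = 14.
Nonzero differences (with sign): -2, -9, +1, -4, -2, -8, +1, -7, -6, -2, -2, -8, -2, -2
Step 2: Count signs: positive = 2, negative = 12.
Step 3: Under H0: P(positive) = 0.5, so the number of positives S ~ Bin(14, 0.5).
Step 4: Two-sided exact p-value = sum of Bin(14,0.5) probabilities at or below the observed probability = 0.012939.
Step 5: alpha = 0.1. reject H0.

n_eff = 14, pos = 2, neg = 12, p = 0.012939, reject H0.
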